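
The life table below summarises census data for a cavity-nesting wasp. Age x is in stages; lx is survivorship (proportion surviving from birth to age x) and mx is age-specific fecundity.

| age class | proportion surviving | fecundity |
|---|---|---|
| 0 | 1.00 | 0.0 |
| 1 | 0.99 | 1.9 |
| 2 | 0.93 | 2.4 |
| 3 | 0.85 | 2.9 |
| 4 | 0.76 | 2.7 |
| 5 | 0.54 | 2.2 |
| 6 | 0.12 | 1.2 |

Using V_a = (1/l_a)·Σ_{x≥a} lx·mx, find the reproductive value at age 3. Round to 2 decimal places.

lx·mx for x ≥ 3: 2.465, 2.052, 1.188, 0.144 → sum = 5.849
V_3 = 5.849 / l_3 = 5.849 / 0.85 = 6.881176… → 6.88

6.88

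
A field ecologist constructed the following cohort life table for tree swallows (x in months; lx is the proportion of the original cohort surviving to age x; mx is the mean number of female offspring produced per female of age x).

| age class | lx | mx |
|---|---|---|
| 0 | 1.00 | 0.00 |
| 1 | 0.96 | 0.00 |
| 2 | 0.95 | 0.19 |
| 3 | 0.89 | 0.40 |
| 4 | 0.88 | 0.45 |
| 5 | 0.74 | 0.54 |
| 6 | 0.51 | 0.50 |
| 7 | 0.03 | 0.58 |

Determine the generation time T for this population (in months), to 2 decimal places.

lx·mx: 0, 0, 0.1805, 0.356, 0.396, 0.3996, 0.255, 0.0174 → R0 = 1.6045
x·lx·mx: 0, 0, 0.361, 1.068, 1.584, 1.998, 1.53, 0.1218 → Σ = 6.6628
T = 6.6628 / 1.6045 = 4.152571… → 4.15

4.15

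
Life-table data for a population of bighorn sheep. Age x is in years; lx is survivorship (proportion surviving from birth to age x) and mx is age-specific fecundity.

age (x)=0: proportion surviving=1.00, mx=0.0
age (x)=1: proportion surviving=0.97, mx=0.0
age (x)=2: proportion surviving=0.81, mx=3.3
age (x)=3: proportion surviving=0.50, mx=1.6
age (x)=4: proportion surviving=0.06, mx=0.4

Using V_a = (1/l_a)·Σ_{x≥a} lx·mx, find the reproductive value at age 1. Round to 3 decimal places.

3.605

lx·mx for x ≥ 1: 0, 2.673, 0.8, 0.024 → sum = 3.497
V_1 = 3.497 / l_1 = 3.497 / 0.97 = 3.605155… → 3.605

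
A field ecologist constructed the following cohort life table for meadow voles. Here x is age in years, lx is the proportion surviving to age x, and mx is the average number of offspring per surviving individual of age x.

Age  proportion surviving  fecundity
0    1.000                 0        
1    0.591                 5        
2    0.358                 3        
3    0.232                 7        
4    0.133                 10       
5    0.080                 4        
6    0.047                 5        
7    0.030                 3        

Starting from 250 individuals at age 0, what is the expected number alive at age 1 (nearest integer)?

148

Expected survivors = N0 · l_1 = 250 × 0.591 = 147.75 → 148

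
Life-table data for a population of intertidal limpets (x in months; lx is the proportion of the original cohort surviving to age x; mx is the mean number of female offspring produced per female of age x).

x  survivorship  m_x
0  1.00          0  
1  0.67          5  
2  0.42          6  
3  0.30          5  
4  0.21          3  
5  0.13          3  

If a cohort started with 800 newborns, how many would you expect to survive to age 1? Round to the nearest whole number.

536

Expected survivors = N0 · l_1 = 800 × 0.67 = 536 → 536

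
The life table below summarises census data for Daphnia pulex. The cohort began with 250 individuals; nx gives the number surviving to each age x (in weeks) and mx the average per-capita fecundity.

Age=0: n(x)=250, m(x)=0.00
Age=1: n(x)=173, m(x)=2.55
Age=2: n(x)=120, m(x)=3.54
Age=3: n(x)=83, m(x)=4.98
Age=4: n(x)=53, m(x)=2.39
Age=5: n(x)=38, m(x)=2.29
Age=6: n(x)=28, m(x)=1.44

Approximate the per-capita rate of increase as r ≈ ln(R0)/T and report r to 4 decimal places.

0.7487

lx = nx/n0 = nx/250: 1, 0.692, 0.48, 0.332, 0.212, 0.152, 0.112
R0 = Σ lx·mx = 0 + 1.7646 + 1.6992 + 1.65336 + 0.50668 + 0.34808 + 0.16128 = 6.1332
Σ x·lx·mx = 14.85788; T = 14.85788/6.1332 = 2.42253…
r ≈ ln(R0)/T = ln(6.1332)/2.42253… = 0.748686… → 0.7487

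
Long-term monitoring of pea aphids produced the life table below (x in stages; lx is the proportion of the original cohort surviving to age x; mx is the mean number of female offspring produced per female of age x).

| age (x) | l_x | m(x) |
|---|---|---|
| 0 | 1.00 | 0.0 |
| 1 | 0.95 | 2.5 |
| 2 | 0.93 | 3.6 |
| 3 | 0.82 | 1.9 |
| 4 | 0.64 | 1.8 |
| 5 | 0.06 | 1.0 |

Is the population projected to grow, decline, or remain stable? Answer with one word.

R0 = Σ lx·mx = 0 + 2.375 + 3.348 + 1.558 + 1.152 + 0.06 = 8.493
R0 > 1, so the population is growing.

growing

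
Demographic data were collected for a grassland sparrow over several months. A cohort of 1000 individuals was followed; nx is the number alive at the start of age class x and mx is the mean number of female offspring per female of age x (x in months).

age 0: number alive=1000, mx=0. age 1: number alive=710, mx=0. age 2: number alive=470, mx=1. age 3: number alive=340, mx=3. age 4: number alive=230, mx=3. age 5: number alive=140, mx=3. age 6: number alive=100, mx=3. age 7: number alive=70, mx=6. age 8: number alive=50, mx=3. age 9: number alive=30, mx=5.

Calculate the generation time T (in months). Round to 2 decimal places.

4.46

lx = nx/n0 = nx/1000: 1, 0.71, 0.47, 0.34, 0.23, 0.14, 0.1, 0.07, 0.05, 0.03
lx·mx: 0, 0, 0.47, 1.02, 0.69, 0.42, 0.3, 0.42, 0.15, 0.15 → R0 = 3.62
x·lx·mx: 0, 0, 0.94, 3.06, 2.76, 2.1, 1.8, 2.94, 1.2, 1.35 → Σ = 16.15
T = 16.15 / 3.62 = 4.461326… → 4.46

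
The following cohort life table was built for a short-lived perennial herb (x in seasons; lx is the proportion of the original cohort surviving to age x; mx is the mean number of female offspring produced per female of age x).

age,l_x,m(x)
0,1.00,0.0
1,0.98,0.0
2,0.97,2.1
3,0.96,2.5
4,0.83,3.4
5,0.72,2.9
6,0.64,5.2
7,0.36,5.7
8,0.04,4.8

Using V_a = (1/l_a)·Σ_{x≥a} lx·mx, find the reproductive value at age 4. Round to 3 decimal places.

12.629

lx·mx for x ≥ 4: 2.822, 2.088, 3.328, 2.052, 0.192 → sum = 10.482
V_4 = 10.482 / l_4 = 10.482 / 0.83 = 12.628916… → 12.629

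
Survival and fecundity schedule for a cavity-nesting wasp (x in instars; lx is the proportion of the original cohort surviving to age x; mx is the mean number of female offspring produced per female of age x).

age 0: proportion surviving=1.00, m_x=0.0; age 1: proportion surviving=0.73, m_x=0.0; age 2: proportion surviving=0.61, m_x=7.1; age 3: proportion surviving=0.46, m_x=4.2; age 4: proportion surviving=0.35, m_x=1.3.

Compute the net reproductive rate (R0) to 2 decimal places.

lx·mx by age: 0, 0, 4.331, 1.932, 0.455
R0 = Σ lx·mx = 6.718 → 6.72

6.72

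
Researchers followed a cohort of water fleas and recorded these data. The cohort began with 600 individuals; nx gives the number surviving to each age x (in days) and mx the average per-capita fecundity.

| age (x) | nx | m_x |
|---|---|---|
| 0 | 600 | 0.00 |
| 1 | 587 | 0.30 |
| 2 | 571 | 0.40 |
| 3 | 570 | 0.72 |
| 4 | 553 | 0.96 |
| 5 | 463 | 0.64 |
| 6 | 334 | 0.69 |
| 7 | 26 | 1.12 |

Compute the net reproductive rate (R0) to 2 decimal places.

lx = nx/n0 = nx/600: 1, 0.97833…, 0.95167…, 0.95, 0.92167…, 0.77167…, 0.55667…, 0.04333…
lx·mx by age: 0, 0.2935…, 0.380667…, 0.684, 0.8848…, 0.493867…, 0.3841…, 0.048533…
R0 = Σ lx·mx = 3.169467… → 3.17

3.17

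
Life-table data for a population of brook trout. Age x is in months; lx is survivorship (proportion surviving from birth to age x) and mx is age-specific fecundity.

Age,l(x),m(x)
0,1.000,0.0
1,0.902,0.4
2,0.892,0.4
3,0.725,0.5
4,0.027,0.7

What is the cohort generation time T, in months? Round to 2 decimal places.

lx·mx: 0, 0.3608, 0.3568, 0.3625, 0.0189 → R0 = 1.099
x·lx·mx: 0, 0.3608, 0.7136, 1.0875, 0.0756 → Σ = 2.2375
T = 2.2375 / 1.099 = 2.035942… → 2.04

2.04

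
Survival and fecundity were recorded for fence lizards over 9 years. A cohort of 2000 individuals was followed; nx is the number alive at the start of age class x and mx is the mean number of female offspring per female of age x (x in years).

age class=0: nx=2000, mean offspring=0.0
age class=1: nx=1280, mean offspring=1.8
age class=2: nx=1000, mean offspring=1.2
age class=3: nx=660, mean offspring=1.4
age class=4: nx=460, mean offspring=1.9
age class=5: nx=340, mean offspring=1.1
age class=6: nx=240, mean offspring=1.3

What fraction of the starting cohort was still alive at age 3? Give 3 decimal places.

0.330

l_3 = n_3/n_0 = 660/2000 = 0.33 → 0.330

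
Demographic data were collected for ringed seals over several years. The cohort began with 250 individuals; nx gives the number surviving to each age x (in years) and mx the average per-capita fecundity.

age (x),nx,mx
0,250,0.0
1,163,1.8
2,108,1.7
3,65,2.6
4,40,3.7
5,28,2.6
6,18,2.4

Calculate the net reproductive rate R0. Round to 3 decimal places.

3.640

lx = nx/n0 = nx/250: 1, 0.652, 0.432, 0.26, 0.16, 0.112, 0.072
lx·mx by age: 0, 1.1736, 0.7344, 0.676, 0.592, 0.2912, 0.1728
R0 = Σ lx·mx = 3.64 → 3.640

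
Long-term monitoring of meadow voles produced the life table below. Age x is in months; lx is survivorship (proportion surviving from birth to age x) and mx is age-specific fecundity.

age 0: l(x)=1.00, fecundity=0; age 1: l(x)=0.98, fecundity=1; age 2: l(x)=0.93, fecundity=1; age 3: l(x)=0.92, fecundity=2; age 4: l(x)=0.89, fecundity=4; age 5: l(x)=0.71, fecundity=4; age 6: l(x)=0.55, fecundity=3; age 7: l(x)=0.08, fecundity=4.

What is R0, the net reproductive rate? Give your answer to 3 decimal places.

12.120

lx·mx by age: 0, 0.98, 0.93, 1.84, 3.56, 2.84, 1.65, 0.32
R0 = Σ lx·mx = 12.12 → 12.120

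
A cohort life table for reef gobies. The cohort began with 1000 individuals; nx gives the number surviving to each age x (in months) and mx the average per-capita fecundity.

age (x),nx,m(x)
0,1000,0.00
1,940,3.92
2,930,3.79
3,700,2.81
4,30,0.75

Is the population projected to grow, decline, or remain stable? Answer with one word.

growing

lx = nx/n0 = nx/1000: 1, 0.94, 0.93, 0.7, 0.03
R0 = Σ lx·mx = 0 + 3.6848 + 3.5247 + 1.967 + 0.0225 = 9.199
R0 > 1, so the population is growing.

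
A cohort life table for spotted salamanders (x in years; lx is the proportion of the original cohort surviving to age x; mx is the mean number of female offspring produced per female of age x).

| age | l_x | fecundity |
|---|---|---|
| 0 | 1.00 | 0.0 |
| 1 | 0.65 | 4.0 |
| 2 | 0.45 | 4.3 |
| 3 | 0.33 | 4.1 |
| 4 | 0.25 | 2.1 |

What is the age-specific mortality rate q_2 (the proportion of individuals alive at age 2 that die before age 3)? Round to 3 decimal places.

q_2 = (l_2 − l_3) / l_2 = (0.45 − 0.33) / 0.45
     = 0.12 / 0.45 = 0.266667… → 0.267

0.267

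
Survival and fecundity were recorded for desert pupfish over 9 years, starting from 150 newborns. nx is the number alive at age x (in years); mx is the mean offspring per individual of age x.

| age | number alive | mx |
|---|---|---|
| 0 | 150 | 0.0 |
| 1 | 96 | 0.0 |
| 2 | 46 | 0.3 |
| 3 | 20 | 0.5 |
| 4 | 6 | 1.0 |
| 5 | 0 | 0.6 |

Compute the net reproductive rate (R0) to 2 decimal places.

lx = nx/n0 = nx/150: 1, 0.64, 0.30667…, 0.13333…, 0.04, 0
lx·mx by age: 0, 0, 0.092…, 0.066667…, 0.04, 0
R0 = Σ lx·mx = 0.198667… → 0.20

0.20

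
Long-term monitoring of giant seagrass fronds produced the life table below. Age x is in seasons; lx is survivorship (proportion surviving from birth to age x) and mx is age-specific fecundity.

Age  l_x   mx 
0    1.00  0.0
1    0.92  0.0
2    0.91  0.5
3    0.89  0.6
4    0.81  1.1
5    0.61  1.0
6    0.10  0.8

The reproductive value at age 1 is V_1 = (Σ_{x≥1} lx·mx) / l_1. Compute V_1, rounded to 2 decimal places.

lx·mx for x ≥ 1: 0, 0.455, 0.534, 0.891, 0.61, 0.08 → sum = 2.57
V_1 = 2.57 / l_1 = 2.57 / 0.92 = 2.793478… → 2.79

2.79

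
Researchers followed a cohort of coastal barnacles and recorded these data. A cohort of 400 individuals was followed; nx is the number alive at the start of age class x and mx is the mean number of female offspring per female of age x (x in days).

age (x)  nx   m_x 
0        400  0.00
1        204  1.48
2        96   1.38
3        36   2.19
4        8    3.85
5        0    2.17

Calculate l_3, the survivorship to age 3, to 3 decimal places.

0.090

l_3 = n_3/n_0 = 36/400 = 0.09 → 0.090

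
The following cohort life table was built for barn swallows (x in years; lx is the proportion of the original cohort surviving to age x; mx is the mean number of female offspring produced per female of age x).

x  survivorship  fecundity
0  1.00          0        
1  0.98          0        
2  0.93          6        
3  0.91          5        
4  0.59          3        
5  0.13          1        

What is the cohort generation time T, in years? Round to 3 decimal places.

lx·mx: 0, 0, 5.58, 4.55, 1.77, 0.13 → R0 = 12.03
x·lx·mx: 0, 0, 11.16, 13.65, 7.08, 0.65 → Σ = 32.54
T = 32.54 / 12.03 = 2.704904… → 2.705

2.705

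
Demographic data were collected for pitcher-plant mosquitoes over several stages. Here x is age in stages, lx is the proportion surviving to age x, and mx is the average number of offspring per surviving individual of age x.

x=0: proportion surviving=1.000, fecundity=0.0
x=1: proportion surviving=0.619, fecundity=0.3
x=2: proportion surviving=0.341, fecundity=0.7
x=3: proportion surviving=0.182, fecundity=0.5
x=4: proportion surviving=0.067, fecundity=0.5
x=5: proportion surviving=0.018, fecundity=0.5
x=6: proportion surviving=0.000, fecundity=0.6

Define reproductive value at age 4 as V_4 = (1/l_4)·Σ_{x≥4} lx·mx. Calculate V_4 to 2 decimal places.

lx·mx for x ≥ 4: 0.0335, 0.009, 0 → sum = 0.0425
V_4 = 0.0425 / l_4 = 0.0425 / 0.067 = 0.634328… → 0.63

0.63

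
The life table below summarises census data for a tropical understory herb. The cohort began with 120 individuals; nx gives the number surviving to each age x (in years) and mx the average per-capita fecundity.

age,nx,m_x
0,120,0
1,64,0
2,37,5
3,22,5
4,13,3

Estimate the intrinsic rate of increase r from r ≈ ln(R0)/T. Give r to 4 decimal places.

0.3994

lx = nx/n0 = nx/120: 1, 0.53333…, 0.30833…, 0.18333…, 0.10833…
R0 = Σ lx·mx = 0 + 0 + 1.54167… + 0.91667… + 0.325… = 2.783333…
Σ x·lx·mx = 7.133333…; T = 7.133333…/2.783333… = 2.56287…
r ≈ ln(R0)/T = ln(2.783333…)/2.56287… = 0.399415… → 0.3994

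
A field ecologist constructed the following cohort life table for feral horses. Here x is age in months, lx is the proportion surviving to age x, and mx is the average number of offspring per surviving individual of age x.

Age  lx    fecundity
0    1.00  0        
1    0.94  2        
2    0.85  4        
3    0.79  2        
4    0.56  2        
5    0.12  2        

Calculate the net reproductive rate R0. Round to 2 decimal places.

lx·mx by age: 0, 1.88, 3.4, 1.58, 1.12, 0.24
R0 = Σ lx·mx = 8.22 → 8.22

8.22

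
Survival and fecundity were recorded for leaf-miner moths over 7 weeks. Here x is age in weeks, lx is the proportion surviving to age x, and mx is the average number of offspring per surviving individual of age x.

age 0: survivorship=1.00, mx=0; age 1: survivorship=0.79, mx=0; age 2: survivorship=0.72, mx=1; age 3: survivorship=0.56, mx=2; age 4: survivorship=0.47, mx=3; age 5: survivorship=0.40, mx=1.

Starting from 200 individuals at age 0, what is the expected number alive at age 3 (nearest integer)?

112

Expected survivors = N0 · l_3 = 200 × 0.56 = 112 → 112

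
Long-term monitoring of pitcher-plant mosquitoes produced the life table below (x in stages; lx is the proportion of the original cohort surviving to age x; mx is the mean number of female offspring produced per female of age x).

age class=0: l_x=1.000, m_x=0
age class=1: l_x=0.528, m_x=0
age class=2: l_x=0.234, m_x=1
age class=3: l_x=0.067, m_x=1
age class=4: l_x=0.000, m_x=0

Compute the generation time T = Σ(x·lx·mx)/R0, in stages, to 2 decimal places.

2.22

lx·mx: 0, 0, 0.234, 0.067, 0 → R0 = 0.301
x·lx·mx: 0, 0, 0.468, 0.201, 0 → Σ = 0.669
T = 0.669 / 0.301 = 2.222591… → 2.22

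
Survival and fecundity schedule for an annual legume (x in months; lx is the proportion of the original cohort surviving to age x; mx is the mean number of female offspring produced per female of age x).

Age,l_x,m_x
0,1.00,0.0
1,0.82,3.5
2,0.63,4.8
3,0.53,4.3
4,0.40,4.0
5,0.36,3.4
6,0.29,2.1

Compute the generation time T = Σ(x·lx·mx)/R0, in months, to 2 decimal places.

lx·mx: 0, 2.87, 3.024, 2.279, 1.6, 1.224, 0.609 → R0 = 11.606
x·lx·mx: 0, 2.87, 6.048, 6.837, 6.4, 6.12, 3.654 → Σ = 31.929
T = 31.929 / 11.606 = 2.751077… → 2.75

2.75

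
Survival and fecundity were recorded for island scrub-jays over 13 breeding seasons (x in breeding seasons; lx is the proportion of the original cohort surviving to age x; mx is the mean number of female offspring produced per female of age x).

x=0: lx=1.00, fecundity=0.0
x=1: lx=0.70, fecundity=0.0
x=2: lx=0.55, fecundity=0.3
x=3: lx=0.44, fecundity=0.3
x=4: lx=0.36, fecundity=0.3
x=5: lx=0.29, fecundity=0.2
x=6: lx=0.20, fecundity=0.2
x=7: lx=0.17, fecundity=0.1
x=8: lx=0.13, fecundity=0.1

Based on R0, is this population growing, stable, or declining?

declining

R0 = Σ lx·mx = 0 + 0 + 0.165 + 0.132 + 0.108 + 0.058 + 0.04 + 0.017 + 0.013 = 0.533
R0 < 1, so the population is declining.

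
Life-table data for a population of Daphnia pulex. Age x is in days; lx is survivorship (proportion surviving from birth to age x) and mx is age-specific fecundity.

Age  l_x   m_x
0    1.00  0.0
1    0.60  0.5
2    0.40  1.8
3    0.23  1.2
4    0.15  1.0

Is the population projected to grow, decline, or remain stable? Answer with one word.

growing

R0 = Σ lx·mx = 0 + 0.3 + 0.72 + 0.276 + 0.15 = 1.446
R0 > 1, so the population is growing.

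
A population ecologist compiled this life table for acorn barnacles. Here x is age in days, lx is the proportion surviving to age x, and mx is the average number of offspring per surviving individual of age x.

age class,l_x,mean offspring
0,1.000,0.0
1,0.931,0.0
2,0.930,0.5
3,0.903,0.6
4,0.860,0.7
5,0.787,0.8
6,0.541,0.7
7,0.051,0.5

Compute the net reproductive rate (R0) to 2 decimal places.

lx·mx by age: 0, 0, 0.465, 0.5418, 0.602, 0.6296, 0.3787, 0.0255
R0 = Σ lx·mx = 2.6426 → 2.64

2.64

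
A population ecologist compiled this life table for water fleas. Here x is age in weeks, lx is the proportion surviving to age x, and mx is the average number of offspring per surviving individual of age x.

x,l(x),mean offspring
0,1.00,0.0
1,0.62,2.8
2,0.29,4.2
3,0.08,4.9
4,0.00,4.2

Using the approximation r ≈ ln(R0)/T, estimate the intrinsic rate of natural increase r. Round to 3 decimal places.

0.756

R0 = Σ lx·mx = 0 + 1.736 + 1.218 + 0.392 + 0 = 3.346
Σ x·lx·mx = 5.348; T = 5.348/3.346 = 1.59833…
r ≈ ln(R0)/T = ln(3.346)/1.59833… = 0.75564… → 0.756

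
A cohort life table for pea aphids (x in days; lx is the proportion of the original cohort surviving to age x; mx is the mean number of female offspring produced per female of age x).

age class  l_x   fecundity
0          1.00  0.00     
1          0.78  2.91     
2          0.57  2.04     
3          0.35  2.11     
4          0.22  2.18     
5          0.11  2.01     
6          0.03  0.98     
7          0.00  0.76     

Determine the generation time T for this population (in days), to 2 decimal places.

lx·mx: 0, 2.2698, 1.1628, 0.7385, 0.4796, 0.2211, 0.0294, 0 → R0 = 4.9012
x·lx·mx: 0, 2.2698, 2.3256, 2.2155, 1.9184, 1.1055, 0.1764, 0 → Σ = 10.0112
T = 10.0112 / 4.9012 = 2.042602… → 2.04

2.04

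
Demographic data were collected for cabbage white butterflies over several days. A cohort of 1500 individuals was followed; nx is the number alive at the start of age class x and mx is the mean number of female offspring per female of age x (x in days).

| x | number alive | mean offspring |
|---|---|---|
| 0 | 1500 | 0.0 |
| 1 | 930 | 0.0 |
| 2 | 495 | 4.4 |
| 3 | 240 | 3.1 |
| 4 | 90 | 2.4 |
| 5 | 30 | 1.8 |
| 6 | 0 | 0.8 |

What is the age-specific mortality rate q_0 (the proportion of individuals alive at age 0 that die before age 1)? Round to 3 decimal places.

0.380

lx = nx/n0 = nx/1500: 1, 0.62, 0.33, 0.16, 0.06, 0.02, 0
q_0 = (l_0 − l_1) / l_0 = (1 − 0.62) / 1
     = 0.38 / 1 = 0.38 → 0.380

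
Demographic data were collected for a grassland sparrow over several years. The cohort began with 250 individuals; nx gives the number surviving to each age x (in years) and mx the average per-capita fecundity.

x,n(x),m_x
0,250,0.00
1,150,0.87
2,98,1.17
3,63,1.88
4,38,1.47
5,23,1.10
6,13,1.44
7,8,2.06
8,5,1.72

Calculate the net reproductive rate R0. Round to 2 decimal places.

lx = nx/n0 = nx/250: 1, 0.6, 0.392, 0.252, 0.152, 0.092, 0.052, 0.032, 0.02
lx·mx by age: 0, 0.522, 0.45864, 0.47376, 0.22344, 0.1012, 0.07488, 0.06592, 0.0344
R0 = Σ lx·mx = 1.95424 → 1.95

1.95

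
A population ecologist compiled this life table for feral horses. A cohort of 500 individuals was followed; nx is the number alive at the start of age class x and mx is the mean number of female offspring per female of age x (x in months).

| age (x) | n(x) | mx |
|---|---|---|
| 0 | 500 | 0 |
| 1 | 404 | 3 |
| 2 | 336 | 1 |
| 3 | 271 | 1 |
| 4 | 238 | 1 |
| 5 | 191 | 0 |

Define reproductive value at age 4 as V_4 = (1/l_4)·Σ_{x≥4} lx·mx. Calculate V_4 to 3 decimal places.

1.000

lx = nx/n0 = nx/500: 1, 0.808, 0.672, 0.542, 0.476, 0.382
lx·mx for x ≥ 4: 0.476, 0 → sum = 0.476
V_4 = 0.476 / l_4 = 0.476 / 0.476 = 1 → 1.000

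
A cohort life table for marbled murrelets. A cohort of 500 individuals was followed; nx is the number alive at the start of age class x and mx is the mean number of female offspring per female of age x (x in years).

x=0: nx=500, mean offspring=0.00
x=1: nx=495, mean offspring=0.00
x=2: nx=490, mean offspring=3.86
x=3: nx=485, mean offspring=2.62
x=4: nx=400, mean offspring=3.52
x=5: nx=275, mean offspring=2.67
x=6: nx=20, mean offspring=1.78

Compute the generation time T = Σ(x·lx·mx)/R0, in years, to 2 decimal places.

lx = nx/n0 = nx/500: 1, 0.99, 0.98, 0.97, 0.8, 0.55, 0.04
lx·mx: 0, 0, 3.7828, 2.5414, 2.816, 1.4685, 0.0712 → R0 = 10.6799
x·lx·mx: 0, 0, 7.5656, 7.6242, 11.264, 7.3425, 0.4272 → Σ = 34.2235
T = 34.2235 / 10.6799 = 3.204478… → 3.20

3.20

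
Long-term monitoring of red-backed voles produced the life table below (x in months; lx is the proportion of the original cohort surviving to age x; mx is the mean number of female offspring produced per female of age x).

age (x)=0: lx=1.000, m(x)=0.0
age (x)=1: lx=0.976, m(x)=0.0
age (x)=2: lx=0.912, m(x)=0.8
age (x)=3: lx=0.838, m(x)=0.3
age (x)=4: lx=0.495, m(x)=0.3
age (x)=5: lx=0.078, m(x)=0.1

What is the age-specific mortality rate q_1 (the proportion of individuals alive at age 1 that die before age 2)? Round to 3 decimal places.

q_1 = (l_1 − l_2) / l_1 = (0.976 − 0.912) / 0.976
     = 0.064 / 0.976 = 0.065574… → 0.066

0.066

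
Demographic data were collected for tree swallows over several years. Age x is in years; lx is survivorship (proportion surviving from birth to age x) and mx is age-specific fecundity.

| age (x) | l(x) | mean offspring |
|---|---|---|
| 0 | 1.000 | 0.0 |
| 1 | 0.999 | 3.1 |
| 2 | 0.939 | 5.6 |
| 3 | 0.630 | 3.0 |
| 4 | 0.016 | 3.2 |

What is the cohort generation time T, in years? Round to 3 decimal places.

1.893

lx·mx: 0, 3.0969, 5.2584, 1.89, 0.0512 → R0 = 10.2965
x·lx·mx: 0, 3.0969, 10.5168, 5.67, 0.2048 → Σ = 19.4885
T = 19.4885 / 10.2965 = 1.892731… → 1.893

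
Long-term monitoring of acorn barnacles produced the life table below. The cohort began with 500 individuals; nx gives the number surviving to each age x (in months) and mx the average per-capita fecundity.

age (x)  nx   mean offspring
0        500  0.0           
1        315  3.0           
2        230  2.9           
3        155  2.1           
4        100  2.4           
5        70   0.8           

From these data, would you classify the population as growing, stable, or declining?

growing

lx = nx/n0 = nx/500: 1, 0.63, 0.46, 0.31, 0.2, 0.14
R0 = Σ lx·mx = 0 + 1.89 + 1.334 + 0.651 + 0.48 + 0.112 = 4.467
R0 > 1, so the population is growing.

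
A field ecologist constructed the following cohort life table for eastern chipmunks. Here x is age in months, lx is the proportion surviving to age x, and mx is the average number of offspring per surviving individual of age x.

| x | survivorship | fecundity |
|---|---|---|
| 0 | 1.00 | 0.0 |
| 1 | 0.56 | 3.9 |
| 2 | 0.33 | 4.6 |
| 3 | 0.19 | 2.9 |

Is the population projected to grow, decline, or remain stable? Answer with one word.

growing

R0 = Σ lx·mx = 0 + 2.184 + 1.518 + 0.551 = 4.253
R0 > 1, so the population is growing.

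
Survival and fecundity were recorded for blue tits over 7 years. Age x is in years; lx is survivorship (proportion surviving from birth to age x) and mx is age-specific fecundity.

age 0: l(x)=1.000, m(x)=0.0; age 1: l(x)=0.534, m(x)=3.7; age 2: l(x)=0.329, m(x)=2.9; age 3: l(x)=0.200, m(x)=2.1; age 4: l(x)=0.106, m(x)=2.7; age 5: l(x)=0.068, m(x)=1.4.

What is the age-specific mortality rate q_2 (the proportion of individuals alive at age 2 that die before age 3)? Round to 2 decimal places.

0.39

q_2 = (l_2 − l_3) / l_2 = (0.329 − 0.2) / 0.329
     = 0.129 / 0.329 = 0.392097… → 0.39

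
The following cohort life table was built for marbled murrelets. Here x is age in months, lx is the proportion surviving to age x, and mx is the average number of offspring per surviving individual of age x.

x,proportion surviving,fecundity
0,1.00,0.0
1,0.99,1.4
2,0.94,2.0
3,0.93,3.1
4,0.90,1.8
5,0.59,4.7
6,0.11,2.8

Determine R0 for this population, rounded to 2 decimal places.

lx·mx by age: 0, 1.386, 1.88, 2.883, 1.62, 2.773, 0.308
R0 = Σ lx·mx = 10.85 → 10.85

10.85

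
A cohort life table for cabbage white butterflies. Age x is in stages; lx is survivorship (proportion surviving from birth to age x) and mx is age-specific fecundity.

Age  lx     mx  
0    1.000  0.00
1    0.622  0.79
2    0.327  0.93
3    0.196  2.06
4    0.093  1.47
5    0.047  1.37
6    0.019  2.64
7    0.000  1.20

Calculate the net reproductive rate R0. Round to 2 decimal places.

lx·mx by age: 0, 0.49138, 0.30411, 0.40376, 0.13671, 0.06439, 0.05016, 0
R0 = Σ lx·mx = 1.45051 → 1.45

1.45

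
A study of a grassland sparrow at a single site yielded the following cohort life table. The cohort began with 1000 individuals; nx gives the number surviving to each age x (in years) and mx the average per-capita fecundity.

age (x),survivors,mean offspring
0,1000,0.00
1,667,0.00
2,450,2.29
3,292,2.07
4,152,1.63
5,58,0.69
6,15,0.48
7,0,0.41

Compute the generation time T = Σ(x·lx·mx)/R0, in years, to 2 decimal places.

2.65

lx = nx/n0 = nx/1000: 1, 0.667, 0.45, 0.292, 0.152, 0.058, 0.015, 0
lx·mx: 0, 0, 1.0305, 0.60444, 0.24776, 0.04002, 0.0072, 0 → R0 = 1.92992
x·lx·mx: 0, 0, 2.061, 1.81332, 0.99104, 0.2001, 0.0432, 0 → Σ = 5.10866
T = 5.10866 / 1.92992 = 2.647084… → 2.65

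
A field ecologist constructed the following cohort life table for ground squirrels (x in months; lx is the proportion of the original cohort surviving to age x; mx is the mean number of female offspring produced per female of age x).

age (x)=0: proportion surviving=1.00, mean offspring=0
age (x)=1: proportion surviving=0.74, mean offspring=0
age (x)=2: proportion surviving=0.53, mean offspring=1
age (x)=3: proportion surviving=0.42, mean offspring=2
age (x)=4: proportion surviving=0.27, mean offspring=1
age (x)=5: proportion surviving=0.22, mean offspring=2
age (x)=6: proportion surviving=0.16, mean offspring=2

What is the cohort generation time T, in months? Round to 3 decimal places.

3.658

lx·mx: 0, 0, 0.53, 0.84, 0.27, 0.44, 0.32 → R0 = 2.4
x·lx·mx: 0, 0, 1.06, 2.52, 1.08, 2.2, 1.92 → Σ = 8.78
T = 8.78 / 2.4 = 3.658333… → 3.658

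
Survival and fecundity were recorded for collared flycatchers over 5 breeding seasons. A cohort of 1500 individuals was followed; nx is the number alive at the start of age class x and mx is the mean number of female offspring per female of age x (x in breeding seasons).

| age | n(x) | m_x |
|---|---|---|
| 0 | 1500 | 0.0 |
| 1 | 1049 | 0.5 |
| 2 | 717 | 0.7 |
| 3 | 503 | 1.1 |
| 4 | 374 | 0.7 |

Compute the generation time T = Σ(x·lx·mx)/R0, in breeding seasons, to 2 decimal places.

lx = nx/n0 = nx/1500: 1, 0.69933…, 0.478, 0.33533…, 0.24933…
lx·mx: 0, 0.349667…, 0.3346, 0.368867…, 0.174533… → R0 = 1.227667…
x·lx·mx: 0, 0.349667…, 0.6692, 1.1066…, 0.698133… → Σ = 2.8236…
T = 2.8236… / 1.227667… = 2.299973… → 2.30

2.30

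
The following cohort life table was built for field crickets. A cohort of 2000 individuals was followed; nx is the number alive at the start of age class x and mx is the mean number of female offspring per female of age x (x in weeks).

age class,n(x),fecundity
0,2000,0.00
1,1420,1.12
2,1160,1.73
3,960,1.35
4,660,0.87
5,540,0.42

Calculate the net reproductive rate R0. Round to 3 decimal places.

2.847

lx = nx/n0 = nx/2000: 1, 0.71, 0.58, 0.48, 0.33, 0.27
lx·mx by age: 0, 0.7952, 1.0034, 0.648, 0.2871, 0.1134
R0 = Σ lx·mx = 2.8471 → 2.847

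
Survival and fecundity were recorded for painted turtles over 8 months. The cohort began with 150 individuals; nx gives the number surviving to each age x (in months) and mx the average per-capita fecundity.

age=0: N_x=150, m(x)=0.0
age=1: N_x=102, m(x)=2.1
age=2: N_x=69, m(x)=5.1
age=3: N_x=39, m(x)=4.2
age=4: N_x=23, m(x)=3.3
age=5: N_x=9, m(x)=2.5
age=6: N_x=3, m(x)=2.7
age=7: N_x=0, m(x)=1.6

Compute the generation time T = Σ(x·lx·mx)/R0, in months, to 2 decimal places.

2.24

lx = nx/n0 = nx/150: 1, 0.68, 0.46, 0.26, 0.15333…, 0.06, 0.02, 0
lx·mx: 0, 1.428, 2.346, 1.092, 0.506…, 0.15, 0.054, 0 → R0 = 5.576…
x·lx·mx: 0, 1.428, 4.692, 3.276, 2.024…, 0.75, 0.324, 0 → Σ = 12.494…
T = 12.494… / 5.576… = 2.240674… → 2.24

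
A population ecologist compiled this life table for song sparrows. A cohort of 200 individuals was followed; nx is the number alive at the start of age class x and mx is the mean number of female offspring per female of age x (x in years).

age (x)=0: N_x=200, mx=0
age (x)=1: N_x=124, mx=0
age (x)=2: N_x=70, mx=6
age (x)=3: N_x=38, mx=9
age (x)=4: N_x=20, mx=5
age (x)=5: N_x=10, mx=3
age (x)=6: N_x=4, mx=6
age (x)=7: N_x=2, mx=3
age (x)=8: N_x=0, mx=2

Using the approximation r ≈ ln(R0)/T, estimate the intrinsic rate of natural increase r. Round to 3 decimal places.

0.542

lx = nx/n0 = nx/200: 1, 0.62, 0.35, 0.19, 0.1, 0.05, 0.02, 0.01, 0
R0 = Σ lx·mx = 0 + 0 + 2.1 + 1.71 + 0.5 + 0.15 + 0.12 + 0.03 + 0 = 4.61
Σ x·lx·mx = 13.01; T = 13.01/4.61 = 2.82213…
r ≈ ln(R0)/T = ln(4.61)/2.82213… = 0.54152… → 0.542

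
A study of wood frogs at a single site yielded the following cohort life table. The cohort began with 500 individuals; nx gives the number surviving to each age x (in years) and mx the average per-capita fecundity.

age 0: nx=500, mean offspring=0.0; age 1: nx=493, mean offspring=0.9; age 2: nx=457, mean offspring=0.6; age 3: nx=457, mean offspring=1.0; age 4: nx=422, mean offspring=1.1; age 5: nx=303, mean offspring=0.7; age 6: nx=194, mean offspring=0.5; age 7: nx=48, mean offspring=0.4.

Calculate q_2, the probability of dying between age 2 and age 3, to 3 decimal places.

lx = nx/n0 = nx/500: 1, 0.986, 0.914, 0.914, 0.844, 0.606, 0.388, 0.096
q_2 = (l_2 − l_3) / l_2 = (0.914 − 0.914) / 0.914
     = 0 / 0.914 = 0 → 0.000

0.000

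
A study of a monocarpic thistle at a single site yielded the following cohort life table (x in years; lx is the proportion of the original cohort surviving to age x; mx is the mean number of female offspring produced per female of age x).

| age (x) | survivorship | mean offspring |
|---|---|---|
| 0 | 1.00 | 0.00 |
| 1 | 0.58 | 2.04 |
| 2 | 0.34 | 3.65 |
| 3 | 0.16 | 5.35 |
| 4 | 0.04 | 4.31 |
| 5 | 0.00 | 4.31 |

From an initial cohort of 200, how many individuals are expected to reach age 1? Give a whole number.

Expected survivors = N0 · l_1 = 200 × 0.58 = 116 → 116

116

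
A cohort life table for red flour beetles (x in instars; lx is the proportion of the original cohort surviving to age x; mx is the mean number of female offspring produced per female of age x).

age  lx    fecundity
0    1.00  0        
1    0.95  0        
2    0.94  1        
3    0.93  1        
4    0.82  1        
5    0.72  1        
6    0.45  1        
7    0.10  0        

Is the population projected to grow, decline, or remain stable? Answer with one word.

R0 = Σ lx·mx = 0 + 0 + 0.94 + 0.93 + 0.82 + 0.72 + 0.45 + 0 = 3.86
R0 > 1, so the population is growing.

growing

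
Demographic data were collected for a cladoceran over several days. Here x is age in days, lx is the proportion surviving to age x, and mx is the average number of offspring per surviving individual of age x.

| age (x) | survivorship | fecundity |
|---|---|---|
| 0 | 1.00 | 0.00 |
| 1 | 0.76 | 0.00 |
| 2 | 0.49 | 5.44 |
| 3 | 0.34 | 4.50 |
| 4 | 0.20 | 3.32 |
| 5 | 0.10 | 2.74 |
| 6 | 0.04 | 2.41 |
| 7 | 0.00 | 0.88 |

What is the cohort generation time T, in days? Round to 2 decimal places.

lx·mx: 0, 0, 2.6656, 1.53, 0.664, 0.274, 0.0964, 0 → R0 = 5.23
x·lx·mx: 0, 0, 5.3312, 4.59, 2.656, 1.37, 0.5784, 0 → Σ = 14.5256
T = 14.5256 / 5.23 = 2.777361… → 2.78

2.78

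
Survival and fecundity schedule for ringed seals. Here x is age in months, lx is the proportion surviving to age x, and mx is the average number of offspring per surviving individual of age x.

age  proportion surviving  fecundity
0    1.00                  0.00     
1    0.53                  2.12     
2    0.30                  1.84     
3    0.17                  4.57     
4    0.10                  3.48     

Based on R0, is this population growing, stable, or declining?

growing

R0 = Σ lx·mx = 0 + 1.1236 + 0.552 + 0.7769 + 0.348 = 2.8005
R0 > 1, so the population is growing.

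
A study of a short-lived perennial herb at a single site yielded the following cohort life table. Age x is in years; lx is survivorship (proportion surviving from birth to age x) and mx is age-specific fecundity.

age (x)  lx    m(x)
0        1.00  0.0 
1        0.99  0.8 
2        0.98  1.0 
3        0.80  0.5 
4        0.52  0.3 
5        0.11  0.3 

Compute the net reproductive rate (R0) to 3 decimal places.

2.361

lx·mx by age: 0, 0.792, 0.98, 0.4, 0.156, 0.033
R0 = Σ lx·mx = 2.361 → 2.361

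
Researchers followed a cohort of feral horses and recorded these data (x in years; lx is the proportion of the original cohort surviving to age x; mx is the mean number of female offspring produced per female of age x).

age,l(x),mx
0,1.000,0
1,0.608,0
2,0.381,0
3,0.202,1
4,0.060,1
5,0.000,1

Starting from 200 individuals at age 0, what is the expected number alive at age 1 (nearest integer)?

Expected survivors = N0 · l_1 = 200 × 0.608 = 121.6 → 122

122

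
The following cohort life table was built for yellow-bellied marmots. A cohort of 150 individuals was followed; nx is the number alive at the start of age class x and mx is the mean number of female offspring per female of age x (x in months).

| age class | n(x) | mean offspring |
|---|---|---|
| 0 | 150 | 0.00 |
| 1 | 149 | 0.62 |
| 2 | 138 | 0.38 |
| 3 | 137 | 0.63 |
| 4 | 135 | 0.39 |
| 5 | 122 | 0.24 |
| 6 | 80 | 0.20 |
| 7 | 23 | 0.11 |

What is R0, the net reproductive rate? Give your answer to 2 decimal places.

lx = nx/n0 = nx/150: 1, 0.99333…, 0.92, 0.91333…, 0.9, 0.81333…, 0.53333…, 0.15333…
lx·mx by age: 0, 0.615867…, 0.3496, 0.5754…, 0.351, 0.1952…, 0.106667…, 0.016867…
R0 = Σ lx·mx = 2.2106… → 2.21

2.21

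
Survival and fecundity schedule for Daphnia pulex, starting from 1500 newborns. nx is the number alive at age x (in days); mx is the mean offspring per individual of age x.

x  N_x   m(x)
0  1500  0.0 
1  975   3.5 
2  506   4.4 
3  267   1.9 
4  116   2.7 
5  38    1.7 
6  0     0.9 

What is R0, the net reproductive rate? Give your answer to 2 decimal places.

lx = nx/n0 = nx/1500: 1, 0.65, 0.33733…, 0.178, 0.07733…, 0.02533…, 0
lx·mx by age: 0, 2.275, 1.484267…, 0.3382, 0.2088…, 0.043067…, 0
R0 = Σ lx·mx = 4.349333… → 4.35

4.35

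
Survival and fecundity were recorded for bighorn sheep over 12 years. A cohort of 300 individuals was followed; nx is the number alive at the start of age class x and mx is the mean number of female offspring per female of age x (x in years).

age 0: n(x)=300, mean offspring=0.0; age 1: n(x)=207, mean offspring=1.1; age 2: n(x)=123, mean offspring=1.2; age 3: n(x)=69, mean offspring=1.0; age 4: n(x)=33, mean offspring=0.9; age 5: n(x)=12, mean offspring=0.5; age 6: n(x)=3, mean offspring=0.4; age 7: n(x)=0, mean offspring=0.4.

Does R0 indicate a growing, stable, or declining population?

lx = nx/n0 = nx/300: 1, 0.69, 0.41, 0.23, 0.11, 0.04, 0.01, 0
R0 = Σ lx·mx = 0 + 0.759 + 0.492 + 0.23 + 0.099 + 0.02 + 0.004 + 0 = 1.604
R0 > 1, so the population is growing.

growing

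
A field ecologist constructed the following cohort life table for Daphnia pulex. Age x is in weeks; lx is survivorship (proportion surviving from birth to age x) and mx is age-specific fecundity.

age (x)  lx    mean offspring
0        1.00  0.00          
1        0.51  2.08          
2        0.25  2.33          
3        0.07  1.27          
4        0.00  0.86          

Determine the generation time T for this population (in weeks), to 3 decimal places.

lx·mx: 0, 1.0608, 0.5825, 0.0889, 0 → R0 = 1.7322
x·lx·mx: 0, 1.0608, 1.165, 0.2667, 0 → Σ = 2.4925
T = 2.4925 / 1.7322 = 1.438922… → 1.439

1.439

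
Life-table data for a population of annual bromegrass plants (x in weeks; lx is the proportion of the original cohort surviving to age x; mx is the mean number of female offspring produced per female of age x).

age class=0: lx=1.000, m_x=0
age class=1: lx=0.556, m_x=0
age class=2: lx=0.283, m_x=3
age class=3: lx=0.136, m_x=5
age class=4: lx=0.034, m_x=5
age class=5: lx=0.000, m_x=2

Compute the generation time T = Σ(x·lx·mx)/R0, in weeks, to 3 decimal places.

lx·mx: 0, 0, 0.849, 0.68, 0.17, 0 → R0 = 1.699
x·lx·mx: 0, 0, 1.698, 2.04, 0.68, 0 → Σ = 4.418
T = 4.418 / 1.699 = 2.600353… → 2.600

2.600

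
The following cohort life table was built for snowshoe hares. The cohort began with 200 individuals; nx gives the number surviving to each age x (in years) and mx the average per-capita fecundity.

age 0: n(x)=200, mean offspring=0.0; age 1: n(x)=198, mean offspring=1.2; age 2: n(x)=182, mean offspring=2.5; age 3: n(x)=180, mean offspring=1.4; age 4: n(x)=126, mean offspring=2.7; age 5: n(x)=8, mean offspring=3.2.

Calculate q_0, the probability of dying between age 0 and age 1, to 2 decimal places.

0.01

lx = nx/n0 = nx/200: 1, 0.99, 0.91, 0.9, 0.63, 0.04
q_0 = (l_0 − l_1) / l_0 = (1 − 0.99) / 1
     = 0.01 / 1 = 0.01 → 0.01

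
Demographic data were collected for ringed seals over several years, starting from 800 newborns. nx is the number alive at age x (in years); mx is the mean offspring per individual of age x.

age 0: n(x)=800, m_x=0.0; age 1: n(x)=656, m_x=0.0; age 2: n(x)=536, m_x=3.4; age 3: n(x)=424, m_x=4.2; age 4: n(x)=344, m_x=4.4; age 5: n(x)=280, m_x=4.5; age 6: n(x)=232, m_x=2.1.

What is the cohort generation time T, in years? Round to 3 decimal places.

3.535

lx = nx/n0 = nx/800: 1, 0.82, 0.67, 0.53, 0.43, 0.35, 0.29
lx·mx: 0, 0, 2.278, 2.226, 1.892, 1.575, 0.609 → R0 = 8.58
x·lx·mx: 0, 0, 4.556, 6.678, 7.568, 7.875, 3.654 → Σ = 30.331
T = 30.331 / 8.58 = 3.535082… → 3.535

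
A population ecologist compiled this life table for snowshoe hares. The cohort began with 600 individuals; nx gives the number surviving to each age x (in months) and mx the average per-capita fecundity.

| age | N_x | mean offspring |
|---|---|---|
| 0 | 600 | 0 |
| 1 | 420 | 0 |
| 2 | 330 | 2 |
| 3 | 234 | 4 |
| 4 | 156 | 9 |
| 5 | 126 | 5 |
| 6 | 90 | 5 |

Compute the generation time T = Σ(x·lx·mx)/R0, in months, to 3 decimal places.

lx = nx/n0 = nx/600: 1, 0.7, 0.55, 0.39, 0.26, 0.21, 0.15
lx·mx: 0, 0, 1.1, 1.56, 2.34, 1.05, 0.75 → R0 = 6.8
x·lx·mx: 0, 0, 2.2, 4.68, 9.36, 5.25, 4.5 → Σ = 25.99
T = 25.99 / 6.8 = 3.822059… → 3.822

3.822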